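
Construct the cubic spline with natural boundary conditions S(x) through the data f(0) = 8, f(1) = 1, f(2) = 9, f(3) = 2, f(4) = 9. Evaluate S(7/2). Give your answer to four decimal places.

With σ_i denoting the second derivative at x_i, h_i = 1, 1, 1, 1, and Δ_i = (y_(i+1) − y_i)/h_i = -7, 8, -7, 7:
  1·σ_0 + 4·σ_1 + 1·σ_2 = 6(Δ_1 - Δ_0) = 90
  1·σ_1 + 4·σ_2 + 1·σ_3 = 6(Δ_2 - Δ_1) = -90
  1·σ_2 + 4·σ_3 + 1·σ_4 = 6(Δ_3 - Δ_2) = 84
Natural end conditions: σ_0 = σ_4 = 0.
Hence σ_0 = 0, σ_1 = 897/28, σ_2 = -267/7, σ_3 = 855/28, σ_4 = 0.
On [3, 4], S(x) = 2 - 89/28·(x - 3) + 855/56·(x - 3)² - 285/56·(x - 3)³.
With (x - 3) = 1/2: S(7/2) = 1609/448.

3.5915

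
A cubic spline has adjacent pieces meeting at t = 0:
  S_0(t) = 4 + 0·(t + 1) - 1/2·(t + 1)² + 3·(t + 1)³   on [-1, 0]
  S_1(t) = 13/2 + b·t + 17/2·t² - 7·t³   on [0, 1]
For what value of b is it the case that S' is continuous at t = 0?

8

S_0'(t) = 0 - 1·(t + 1) + 9·(t + 1)², so S_0'(0) = 8. On the right, S_1'(0) = b, so b = 8.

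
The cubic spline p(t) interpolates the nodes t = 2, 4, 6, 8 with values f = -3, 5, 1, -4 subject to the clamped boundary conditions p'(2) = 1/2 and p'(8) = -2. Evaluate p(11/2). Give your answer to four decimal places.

2.8000

With M_i denoting the second derivative at x_i, h_i = 2, 2, 2, and Δ_i = (y_(i+1) − y_i)/h_i = 4, -2, -5/2:
  2·M_0 + 8·M_1 + 2·M_2 = 6(Δ_1 - Δ_0) = -36
  2·M_1 + 8·M_2 + 2·M_3 = 6(Δ_2 - Δ_1) = -3
Clamped end conditions give two more equations: 2h_0·M_0 + h_0·M_1 = 6(Δ_0 - p'(2)) = 21 and h_2·M_2 + 2h_2·M_3 = 6(p'(8) - Δ_2) = 3.
Solving: M_0 = 263/30, M_1 = -211/30, M_2 = 41/30, M_3 = 1/15.
On [4, 6], p(t) = 5 + 67/30·(t - 4) - 211/60·(t - 4)² + 7/10·(t - 4)³.
With (t - 4) = 3/2: p(11/2) = 14/5.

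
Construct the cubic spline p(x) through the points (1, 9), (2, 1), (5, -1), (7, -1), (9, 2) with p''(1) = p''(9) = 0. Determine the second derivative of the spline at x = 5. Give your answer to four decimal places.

-1.7612

Let M_i = p''(x_i). Step sizes h_i = 1, 3, 2, 2; slopes of the chords Δ_i = (y_(i+1) - y_i)/h_i = -8, -2/3, 0, 3/2.
  1·M_0 + 8·M_1 + 3·M_2 = 6(Δ_1 - Δ_0) = 44
  3·M_1 + 10·M_2 + 2·M_3 = 6(Δ_2 - Δ_1) = 4
  2·M_2 + 8·M_3 + 2·M_4 = 6(Δ_3 - Δ_2) = 9
Natural end conditions: M_0 = M_4 = 0.
Solving: M_0 = 0, M_1 = 1651/268, M_2 = -118/67, M_3 = 839/536, M_4 = 0.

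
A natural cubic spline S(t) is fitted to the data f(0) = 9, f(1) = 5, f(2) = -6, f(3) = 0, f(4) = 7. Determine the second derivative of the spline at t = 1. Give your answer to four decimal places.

With M_i denoting the second derivative at x_i, h_i = 1, 1, 1, 1, and Δ_i = (y_(i+1) − y_i)/h_i = -4, -11, 6, 7:
  1·M_0 + 4·M_1 + 1·M_2 = 6(Δ_1 - Δ_0) = -42
  1·M_1 + 4·M_2 + 1·M_3 = 6(Δ_2 - Δ_1) = 102
  1·M_2 + 4·M_3 + 1·M_4 = 6(Δ_3 - Δ_2) = 6
Natural end conditions: M_0 = M_4 = 0.
Solving the tridiagonal system: M_0 = 0, M_1 = -129/7, M_2 = 222/7, M_3 = -45/7, M_4 = 0.

-18.4286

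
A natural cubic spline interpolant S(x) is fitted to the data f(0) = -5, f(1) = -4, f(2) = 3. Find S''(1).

Put M_i = S'' at the i-th knot. Here h = (1, 1) and Δ = (1, 7), so the interior equations h_(i-1)·M_(i-1) + 2(h_(i-1)+h_i)·M_i + h_i·M_(i+1) = 6(Δ_i − Δ_(i-1)) read
  1·M_0 + 4·M_1 + 1·M_2 = 6(Δ_1 - Δ_0) = 36
Natural end conditions: M_0 = M_2 = 0.
Solving: M_0 = 0, M_1 = 9, M_2 = 0.

9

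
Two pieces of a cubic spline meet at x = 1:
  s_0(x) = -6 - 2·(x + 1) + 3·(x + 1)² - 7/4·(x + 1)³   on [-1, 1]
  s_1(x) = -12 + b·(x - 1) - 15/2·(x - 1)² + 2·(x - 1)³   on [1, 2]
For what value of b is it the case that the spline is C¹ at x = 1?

s_0'(x) = -2 + 6·(x + 1) - 21/4·(x + 1)², so s_0'(1) = -11. On the right, s_1'(1) = b, so b = -11.

-11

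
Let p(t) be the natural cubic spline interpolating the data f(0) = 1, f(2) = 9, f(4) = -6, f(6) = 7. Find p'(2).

Put σ_i = p'' at the i-th knot. Here h = (2, 2, 2) and Δ = (4, -15/2, 13/2), so the interior equations h_(i-1)·σ_(i-1) + 2(h_(i-1)+h_i)·σ_i + h_i·σ_(i+1) = 6(Δ_i − Δ_(i-1)) read
  2·σ_0 + 8·σ_1 + 2·σ_2 = 6(Δ_1 - Δ_0) = -69
  2·σ_1 + 8·σ_2 + 2·σ_3 = 6(Δ_2 - Δ_1) = 84
Natural end conditions: σ_0 = σ_3 = 0.
Forward elimination and back-substitution give σ_0 = 0, σ_1 = -12, σ_2 = 27/2, σ_3 = 0.
On [2, 4], p'(t) = b_1 + 2c_1·(t - 2) + 3d_1·(t - 2)² with b_1 = Δ_1 - h_1(2σ_1 + σ_2)/6 = -4, c_1 = σ_1/2 = -6, d_1 = (σ_2 - σ_1)/(6h_1) = 17/8. So p'(2) = -4.

-4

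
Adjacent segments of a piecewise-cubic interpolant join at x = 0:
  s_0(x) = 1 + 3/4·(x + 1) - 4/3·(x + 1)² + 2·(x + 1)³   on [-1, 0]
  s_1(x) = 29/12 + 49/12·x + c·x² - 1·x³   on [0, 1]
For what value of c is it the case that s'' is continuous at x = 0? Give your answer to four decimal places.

4.6667

s_0''(x) = -8/3 + 12·(x + 1), so s_0''(0) = 28/3. On the right, s_1''(0) = 2c, so c = 14/3.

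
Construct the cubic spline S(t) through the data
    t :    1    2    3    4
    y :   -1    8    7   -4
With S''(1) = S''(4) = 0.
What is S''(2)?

Put m_i = S'' at the i-th knot. Here h = (1, 1, 1) and Δ = (9, -1, -11), so the interior equations h_(i-1)·m_(i-1) + 2(h_(i-1)+h_i)·m_i + h_i·m_(i+1) = 6(Δ_i − Δ_(i-1)) read
  1·m_0 + 4·m_1 + 1·m_2 = 6(Δ_1 - Δ_0) = -60
  1·m_1 + 4·m_2 + 1·m_3 = 6(Δ_2 - Δ_1) = -60
Natural end conditions: m_0 = m_3 = 0.
Solving: m_0 = 0, m_1 = -12, m_2 = -12, m_3 = 0.

-12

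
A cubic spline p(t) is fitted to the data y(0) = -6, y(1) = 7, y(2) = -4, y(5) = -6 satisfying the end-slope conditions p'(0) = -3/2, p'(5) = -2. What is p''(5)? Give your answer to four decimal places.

-10.9540

Write m_i for p''(x_i). With h_i = 1, 1, 3 and divided differences Δ_i = 13, -11, -2/3, the continuity of p' gives the tridiagonal system
  1·m_0 + 4·m_1 + 1·m_2 = 6(Δ_1 - Δ_0) = -144
  1·m_1 + 8·m_2 + 3·m_3 = 6(Δ_2 - Δ_1) = 62
Clamped end conditions give two more equations: 2h_0·m_0 + h_0·m_1 = 6(Δ_0 - p'(0)) = 87 and h_2·m_2 + 2h_2·m_3 = 6(p'(5) - Δ_2) = -8.
Solving the tridiagonal system: m_0 = 2118/29, m_1 = -1713/29, m_2 = 558/29, m_3 = -953/87.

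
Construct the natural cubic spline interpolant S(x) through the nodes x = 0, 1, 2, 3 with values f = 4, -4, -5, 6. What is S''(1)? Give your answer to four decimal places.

6.4000

With m_i denoting the second derivative at x_i, h_i = 1, 1, 1, and Δ_i = (y_(i+1) − y_i)/h_i = -8, -1, 11:
  1·m_0 + 4·m_1 + 1·m_2 = 6(Δ_1 - Δ_0) = 42
  1·m_1 + 4·m_2 + 1·m_3 = 6(Δ_2 - Δ_1) = 72
Natural end conditions: m_0 = m_3 = 0.
Solving the tridiagonal system: m_0 = 0, m_1 = 32/5, m_2 = 82/5, m_3 = 0.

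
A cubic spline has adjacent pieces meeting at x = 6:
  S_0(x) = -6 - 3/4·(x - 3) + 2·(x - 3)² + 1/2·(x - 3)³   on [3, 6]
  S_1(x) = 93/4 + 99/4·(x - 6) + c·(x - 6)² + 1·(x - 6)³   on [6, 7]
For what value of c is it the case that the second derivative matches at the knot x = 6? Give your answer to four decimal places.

S_0''(x) = 4 + 3·(x - 3), so S_0''(6) = 13. On the right, S_1''(6) = 2c, so c = 13/2.

6.5000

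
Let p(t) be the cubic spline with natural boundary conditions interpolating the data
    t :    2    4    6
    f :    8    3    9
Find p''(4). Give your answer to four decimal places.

4.1250

With M_i denoting the second derivative at x_i, h_i = 2, 2, and Δ_i = (y_(i+1) − y_i)/h_i = -5/2, 3:
  2·M_0 + 8·M_1 + 2·M_2 = 6(Δ_1 - Δ_0) = 33
Natural end conditions: M_0 = M_2 = 0.
Hence M_0 = 0, M_1 = 33/8, M_2 = 0.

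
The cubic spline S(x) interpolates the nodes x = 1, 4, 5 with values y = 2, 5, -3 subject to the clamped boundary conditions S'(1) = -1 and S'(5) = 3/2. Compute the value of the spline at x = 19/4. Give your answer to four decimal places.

With M_i denoting the second derivative at x_i, h_i = 3, 1, and Δ_i = (y_(i+1) − y_i)/h_i = 1, -8:
  3·M_0 + 8·M_1 + 1·M_2 = 6(Δ_1 - Δ_0) = -54
Clamped end conditions give two more equations: 2h_0·M_0 + h_0·M_1 = 6(Δ_0 - S'(1)) = 12 and h_1·M_1 + 2h_1·M_2 = 6(S'(5) - Δ_1) = 57.
Forward elimination and back-substitution give M_0 = 75/8, M_1 = -59/4, M_2 = 287/8.
On [4, 5], S(x) = 5 - 145/16·(x - 4) - 59/8·(x - 4)² + 135/16·(x - 4)³.
With (x - 4) = 3/4: S(19/4) = -2443/1024.

-2.3857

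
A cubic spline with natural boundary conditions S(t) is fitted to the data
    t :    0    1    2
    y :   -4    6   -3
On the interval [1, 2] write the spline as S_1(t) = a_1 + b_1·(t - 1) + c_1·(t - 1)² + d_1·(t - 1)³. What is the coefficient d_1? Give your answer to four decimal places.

Write σ_i for S''(x_i). With h_i = 1, 1 and divided differences Δ_i = 10, -9, the continuity of S' gives the tridiagonal system
  1·σ_0 + 4·σ_1 + 1·σ_2 = 6(Δ_1 - Δ_0) = -114
Natural end conditions: σ_0 = σ_2 = 0.
Forward elimination and back-substitution give σ_0 = 0, σ_1 = -57/2, σ_2 = 0.
On [1, 2], with S_1(t) = a_1 + b_1·(t - 1) + c_1·(t - 1)² + d_1·(t - 1)³: c_1 = σ_1/2 = -57/4, d_1 = (σ_2 - σ_1)/(6h_1) = 19/4, b_1 = Δ_1 - h_1(2σ_1 + σ_2)/6 = 1/2.

4.7500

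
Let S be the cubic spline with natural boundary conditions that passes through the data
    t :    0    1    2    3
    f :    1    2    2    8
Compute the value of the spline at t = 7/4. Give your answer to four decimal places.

Let σ_i = S''(x_i). Step sizes h_i = 1, 1, 1; slopes of the chords Δ_i = (y_(i+1) - y_i)/h_i = 1, 0, 6.
  1·σ_0 + 4·σ_1 + 1·σ_2 = 6(Δ_1 - Δ_0) = -6
  1·σ_1 + 4·σ_2 + 1·σ_3 = 6(Δ_2 - Δ_1) = 36
Natural end conditions: σ_0 = σ_3 = 0.
Solving the tridiagonal system: σ_0 = 0, σ_1 = -4, σ_2 = 10, σ_3 = 0.
On [1, 2], S(t) = 2 - 1/3·(t - 1) - 2·(t - 1)² + 7/3·(t - 1)³.
With (t - 1) = 3/4: S(7/4) = 103/64.

1.6094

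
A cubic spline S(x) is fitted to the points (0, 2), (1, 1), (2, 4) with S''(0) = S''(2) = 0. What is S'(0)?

-2

Let M_i = S''(x_i). Step sizes h_i = 1, 1; slopes of the chords Δ_i = (y_(i+1) - y_i)/h_i = -1, 3.
  1·M_0 + 4·M_1 + 1·M_2 = 6(Δ_1 - Δ_0) = 24
Natural end conditions: M_0 = M_2 = 0.
Forward elimination and back-substitution give M_0 = 0, M_1 = 6, M_2 = 0.
On [0, 1], S'(x) = b_0 + 2c_0·x + 3d_0·x² with b_0 = Δ_0 - h_0(2M_0 + M_1)/6 = -2, c_0 = M_0/2 = 0, d_0 = (M_1 - M_0)/(6h_0) = 1. So S'(0) = -2.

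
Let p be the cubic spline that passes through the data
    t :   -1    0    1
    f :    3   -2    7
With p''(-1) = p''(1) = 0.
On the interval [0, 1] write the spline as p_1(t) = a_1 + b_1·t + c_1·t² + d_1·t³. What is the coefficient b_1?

2

Write M_i for p''(x_i). With h_i = 1, 1 and divided differences Δ_i = -5, 9, the continuity of p' gives the tridiagonal system
  1·M_0 + 4·M_1 + 1·M_2 = 6(Δ_1 - Δ_0) = 84
Natural end conditions: M_0 = M_2 = 0.
Solving the tridiagonal system: M_0 = 0, M_1 = 21, M_2 = 0.
On [0, 1], with p_1(t) = a_1 + b_1·t + c_1·t² + d_1·t³: c_1 = M_1/2 = 21/2, d_1 = (M_2 - M_1)/(6h_1) = -7/2, b_1 = Δ_1 - h_1(2M_1 + M_2)/6 = 2.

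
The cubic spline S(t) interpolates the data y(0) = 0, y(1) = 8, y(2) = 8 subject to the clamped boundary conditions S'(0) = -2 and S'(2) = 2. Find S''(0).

With m_i denoting the second derivative at x_i, h_i = 1, 1, and Δ_i = (y_(i+1) − y_i)/h_i = 8, 0:
  1·m_0 + 4·m_1 + 1·m_2 = 6(Δ_1 - Δ_0) = -48
Clamped end conditions give two more equations: 2h_0·m_0 + h_0·m_1 = 6(Δ_0 - S'(0)) = 60 and h_1·m_1 + 2h_1·m_2 = 6(S'(2) - Δ_1) = 12.
Forward elimination and back-substitution give m_0 = 44, m_1 = -28, m_2 = 20.

44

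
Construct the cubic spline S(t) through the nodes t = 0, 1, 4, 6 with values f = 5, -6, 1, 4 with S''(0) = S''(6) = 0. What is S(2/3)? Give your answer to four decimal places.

Put σ_i = S'' at the i-th knot. Here h = (1, 3, 2) and Δ = (-11, 7/3, 3/2), so the interior equations h_(i-1)·σ_(i-1) + 2(h_(i-1)+h_i)·σ_i + h_i·σ_(i+1) = 6(Δ_i − Δ_(i-1)) read
  1·σ_0 + 8·σ_1 + 3·σ_2 = 6(Δ_1 - Δ_0) = 80
  3·σ_1 + 10·σ_2 + 2·σ_3 = 6(Δ_2 - Δ_1) = -5
Natural end conditions: σ_0 = σ_3 = 0.
Solving: σ_0 = 0, σ_1 = 815/71, σ_2 = -280/71, σ_3 = 0.
On [0, 1], S(t) = 5 - 5501/426·t + 0·t² + 815/426·t³.
With t = 2/3: S(2/3) = -17494/5751.

-3.0419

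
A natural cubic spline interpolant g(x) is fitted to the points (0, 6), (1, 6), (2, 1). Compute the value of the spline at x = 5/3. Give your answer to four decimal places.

3.0370

Write σ_i for g''(x_i). With h_i = 1, 1 and divided differences Δ_i = 0, -5, the continuity of g' gives the tridiagonal system
  1·σ_0 + 4·σ_1 + 1·σ_2 = 6(Δ_1 - Δ_0) = -30
Natural end conditions: σ_0 = σ_2 = 0.
Forward elimination and back-substitution give σ_0 = 0, σ_1 = -15/2, σ_2 = 0.
On [1, 2], g(x) = 6 - 5/2·(x - 1) - 15/4·(x - 1)² + 5/4·(x - 1)³.
With (x - 1) = 2/3: g(5/3) = 82/27.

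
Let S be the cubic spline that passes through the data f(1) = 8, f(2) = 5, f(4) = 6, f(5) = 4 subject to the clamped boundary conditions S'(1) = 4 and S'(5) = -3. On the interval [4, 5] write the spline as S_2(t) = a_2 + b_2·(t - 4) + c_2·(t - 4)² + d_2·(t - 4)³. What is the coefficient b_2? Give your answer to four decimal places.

Write σ_i for S''(x_i). With h_i = 1, 2, 1 and divided differences Δ_i = -3, 1/2, -2, the continuity of S' gives the tridiagonal system
  1·σ_0 + 6·σ_1 + 2·σ_2 = 6(Δ_1 - Δ_0) = 21
  2·σ_1 + 6·σ_2 + 1·σ_3 = 6(Δ_2 - Δ_1) = -15
Clamped end conditions give two more equations: 2h_0·σ_0 + h_0·σ_1 = 6(Δ_0 - S'(1)) = -42 and h_2·σ_2 + 2h_2·σ_3 = 6(S'(5) - Δ_2) = -6.
Solving: σ_0 = -181/7, σ_1 = 68/7, σ_2 = -40/7, σ_3 = -1/7.
On [4, 5], with S_2(t) = a_2 + b_2·(t - 4) + c_2·(t - 4)² + d_2·(t - 4)³: c_2 = σ_2/2 = -20/7, d_2 = (σ_3 - σ_2)/(6h_2) = 13/14, b_2 = Δ_2 - h_2(2σ_2 + σ_3)/6 = -1/14.

-0.0714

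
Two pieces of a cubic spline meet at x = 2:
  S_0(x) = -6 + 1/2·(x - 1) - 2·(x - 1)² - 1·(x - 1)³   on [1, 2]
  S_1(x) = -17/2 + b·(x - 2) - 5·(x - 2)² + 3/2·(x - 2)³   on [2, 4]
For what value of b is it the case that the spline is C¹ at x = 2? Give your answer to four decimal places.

-6.5000

S_0'(x) = 1/2 - 4·(x - 1) - 3·(x - 1)², so S_0'(2) = -13/2. On the right, S_1'(2) = b, so b = -13/2.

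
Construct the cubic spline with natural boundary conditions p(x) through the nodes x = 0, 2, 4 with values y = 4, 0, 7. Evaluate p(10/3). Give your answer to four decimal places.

3.8519

Let σ_i = p''(x_i). Step sizes h_i = 2, 2; slopes of the chords Δ_i = (y_(i+1) - y_i)/h_i = -2, 7/2.
  2·σ_0 + 8·σ_1 + 2·σ_2 = 6(Δ_1 - Δ_0) = 33
Natural end conditions: σ_0 = σ_2 = 0.
Solving the tridiagonal system: σ_0 = 0, σ_1 = 33/8, σ_2 = 0.
On [2, 4], p(x) = 0 + 3/4·(x - 2) + 33/16·(x - 2)² - 11/32·(x - 2)³.
With (x - 2) = 4/3: p(10/3) = 104/27.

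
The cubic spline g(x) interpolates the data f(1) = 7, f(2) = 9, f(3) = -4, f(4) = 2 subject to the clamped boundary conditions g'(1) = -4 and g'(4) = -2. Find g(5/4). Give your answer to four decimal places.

Write M_i for g''(x_i). With h_i = 1, 1, 1 and divided differences Δ_i = 2, -13, 6, the continuity of g' gives the tridiagonal system
  1·M_0 + 4·M_1 + 1·M_2 = 6(Δ_1 - Δ_0) = -90
  1·M_1 + 4·M_2 + 1·M_3 = 6(Δ_2 - Δ_1) = 114
Clamped end conditions give two more equations: 2h_0·M_0 + h_0·M_1 = 6(Δ_0 - g'(1)) = 36 and h_2·M_2 + 2h_2·M_3 = 6(g'(4) - Δ_2) = -48.
Hence M_0 = 614/15, M_1 = -688/15, M_2 = 788/15, M_3 = -754/15.
On [1, 2], g(x) = 7 - 4·(x - 1) + 307/15·(x - 1)² - 217/15·(x - 1)³.
With (x - 1) = 1/4: g(5/4) = 2257/320.

7.0531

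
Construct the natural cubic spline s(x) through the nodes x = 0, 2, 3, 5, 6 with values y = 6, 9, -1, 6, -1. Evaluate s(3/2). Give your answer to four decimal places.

Let M_i = s''(x_i). Step sizes h_i = 2, 1, 2, 1; slopes of the chords Δ_i = (y_(i+1) - y_i)/h_i = 3/2, -10, 7/2, -7.
  2·M_0 + 6·M_1 + 1·M_2 = 6(Δ_1 - Δ_0) = -69
  1·M_1 + 6·M_2 + 2·M_3 = 6(Δ_2 - Δ_1) = 81
  2·M_2 + 6·M_3 + 1·M_4 = 6(Δ_3 - Δ_2) = -63
Natural end conditions: M_0 = M_4 = 0.
Forward elimination and back-substitution give M_0 = 0, M_1 = -470/31, M_2 = 681/31, M_3 = -1105/62, M_4 = 0.
On [0, 2], s(x) = 6 + 1219/186·x + 0·x² - 235/186·x³.
With x = 3/2: s(3/2) = 5737/496.

11.5665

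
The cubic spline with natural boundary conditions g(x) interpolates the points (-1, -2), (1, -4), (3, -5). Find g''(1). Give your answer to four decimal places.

Put M_i = g'' at the i-th knot. Here h = (2, 2) and Δ = (-1, -1/2), so the interior equations h_(i-1)·M_(i-1) + 2(h_(i-1)+h_i)·M_i + h_i·M_(i+1) = 6(Δ_i − Δ_(i-1)) read
  2·M_0 + 8·M_1 + 2·M_2 = 6(Δ_1 - Δ_0) = 3
Natural end conditions: M_0 = M_2 = 0.
Solving: M_0 = 0, M_1 = 3/8, M_2 = 0.

0.3750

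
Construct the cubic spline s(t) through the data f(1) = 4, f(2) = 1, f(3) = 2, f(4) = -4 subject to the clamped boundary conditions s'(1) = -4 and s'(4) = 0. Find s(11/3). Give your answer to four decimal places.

-2.7309

Put M_i = s'' at the i-th knot. Here h = (1, 1, 1) and Δ = (-3, 1, -6), so the interior equations h_(i-1)·M_(i-1) + 2(h_(i-1)+h_i)·M_i + h_i·M_(i+1) = 6(Δ_i − Δ_(i-1)) read
  1·M_0 + 4·M_1 + 1·M_2 = 6(Δ_1 - Δ_0) = 24
  1·M_1 + 4·M_2 + 1·M_3 = 6(Δ_2 - Δ_1) = -42
Clamped end conditions give two more equations: 2h_0·M_0 + h_0·M_1 = 6(Δ_0 - s'(1)) = 6 and h_2·M_2 + 2h_2·M_3 = 6(s'(4) - Δ_2) = 36.
Hence M_0 = -44/15, M_1 = 178/15, M_2 = -308/15, M_3 = 424/15.
On [3, 4], s(t) = 2 - 58/15·(t - 3) - 154/15·(t - 3)² + 122/15·(t - 3)³.
With (t - 3) = 2/3: s(11/3) = -1106/405.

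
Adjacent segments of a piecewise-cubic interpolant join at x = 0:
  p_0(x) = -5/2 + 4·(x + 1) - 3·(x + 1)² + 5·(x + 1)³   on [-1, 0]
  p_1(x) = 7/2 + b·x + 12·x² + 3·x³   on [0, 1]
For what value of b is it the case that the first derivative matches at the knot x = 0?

13

p_0'(x) = 4 - 6·(x + 1) + 15·(x + 1)², so p_0'(0) = 13. On the right, p_1'(0) = b, so b = 13.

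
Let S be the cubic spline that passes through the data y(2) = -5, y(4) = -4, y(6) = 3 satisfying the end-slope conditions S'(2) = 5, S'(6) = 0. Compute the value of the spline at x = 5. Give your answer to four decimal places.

-0.0625

Put M_i = S'' at the i-th knot. Here h = (2, 2) and Δ = (1/2, 7/2), so the interior equations h_(i-1)·M_(i-1) + 2(h_(i-1)+h_i)·M_i + h_i·M_(i+1) = 6(Δ_i − Δ_(i-1)) read
  2·M_0 + 8·M_1 + 2·M_2 = 6(Δ_1 - Δ_0) = 18
Clamped end conditions give two more equations: 2h_0·M_0 + h_0·M_1 = 6(Δ_0 - S'(2)) = -27 and h_1·M_1 + 2h_1·M_2 = 6(S'(6) - Δ_1) = -21.
Solving the tridiagonal system: M_0 = -41/4, M_1 = 7, M_2 = -35/4.
On [4, 6], S(x) = -4 + 7/4·(x - 4) + 7/2·(x - 4)² - 21/16·(x - 4)³.
With (x - 4) = 1: S(5) = -1/16.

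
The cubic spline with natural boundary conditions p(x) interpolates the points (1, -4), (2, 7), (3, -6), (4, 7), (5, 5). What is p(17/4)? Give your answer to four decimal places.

8.5684

Let M_i = p''(x_i). Step sizes h_i = 1, 1, 1, 1; slopes of the chords Δ_i = (y_(i+1) - y_i)/h_i = 11, -13, 13, -2.
  1·M_0 + 4·M_1 + 1·M_2 = 6(Δ_1 - Δ_0) = -144
  1·M_1 + 4·M_2 + 1·M_3 = 6(Δ_2 - Δ_1) = 156
  1·M_2 + 4·M_3 + 1·M_4 = 6(Δ_3 - Δ_2) = -90
Natural end conditions: M_0 = M_4 = 0.
Forward elimination and back-substitution give M_0 = 0, M_1 = -1437/28, M_2 = 429/7, M_3 = -1059/28, M_4 = 0.
On [4, 5], p(x) = 7 + 297/28·(x - 4) - 1059/56·(x - 4)² + 353/56·(x - 4)³.
With (x - 4) = 1/4: p(17/4) = 4387/512.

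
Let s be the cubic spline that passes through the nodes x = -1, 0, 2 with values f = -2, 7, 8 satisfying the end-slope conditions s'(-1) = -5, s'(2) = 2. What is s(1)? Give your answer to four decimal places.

Let M_i = s''(x_i). Step sizes h_i = 1, 2; slopes of the chords Δ_i = (y_(i+1) - y_i)/h_i = 9, 1/2.
  1·M_0 + 6·M_1 + 2·M_2 = 6(Δ_1 - Δ_0) = -51
Clamped end conditions give two more equations: 2h_0·M_0 + h_0·M_1 = 6(Δ_0 - s'(-1)) = 84 and h_1·M_1 + 2h_1·M_2 = 6(s'(2) - Δ_1) = 9.
Solving: M_0 = 317/6, M_1 = -65/3, M_2 = 157/12.
On [0, 2], s(x) = 7 + 127/12·x - 65/6·x² + 139/48·x³.
With x = 1: s(1) = 463/48.

9.6458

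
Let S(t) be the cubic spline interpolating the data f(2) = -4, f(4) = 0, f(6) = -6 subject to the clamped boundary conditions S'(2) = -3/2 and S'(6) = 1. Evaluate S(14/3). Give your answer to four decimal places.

Write σ_i for S''(x_i). With h_i = 2, 2 and divided differences Δ_i = 2, -3, the continuity of S' gives the tridiagonal system
  2·σ_0 + 8·σ_1 + 2·σ_2 = 6(Δ_1 - Δ_0) = -30
Clamped end conditions give two more equations: 2h_0·σ_0 + h_0·σ_1 = 6(Δ_0 - S'(2)) = 21 and h_1·σ_1 + 2h_1·σ_2 = 6(S'(6) - Δ_1) = 24.
Solving the tridiagonal system: σ_0 = 77/8, σ_1 = -35/4, σ_2 = 83/8.
On [4, 6], S(t) = 0 - 5/8·(t - 4) - 35/8·(t - 4)² + 51/32·(t - 4)³.
With (t - 4) = 2/3: S(14/3) = -17/9.

-1.8889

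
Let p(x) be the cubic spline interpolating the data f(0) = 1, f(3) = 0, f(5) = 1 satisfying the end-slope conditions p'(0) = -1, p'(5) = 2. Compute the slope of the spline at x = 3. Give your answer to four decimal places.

-0.1500

Let σ_i = p''(x_i). Step sizes h_i = 3, 2; slopes of the chords Δ_i = (y_(i+1) - y_i)/h_i = -1/3, 1/2.
  3·σ_0 + 10·σ_1 + 2·σ_2 = 6(Δ_1 - Δ_0) = 5
Clamped end conditions give two more equations: 2h_0·σ_0 + h_0·σ_1 = 6(Δ_0 - p'(0)) = 4 and h_1·σ_1 + 2h_1·σ_2 = 6(p'(5) - Δ_1) = 9.
Solving the tridiagonal system: σ_0 = 23/30, σ_1 = -1/5, σ_2 = 47/20.
On [3, 5], p'(x) = b_1 + 2c_1·(x - 3) + 3d_1·(x - 3)² with b_1 = Δ_1 - h_1(2σ_1 + σ_2)/6 = -3/20, c_1 = σ_1/2 = -1/10, d_1 = (σ_2 - σ_1)/(6h_1) = 17/80. So p'(3) = -3/20.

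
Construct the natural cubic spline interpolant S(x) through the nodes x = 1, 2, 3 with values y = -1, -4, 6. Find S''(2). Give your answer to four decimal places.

Put M_i = S'' at the i-th knot. Here h = (1, 1) and Δ = (-3, 10), so the interior equations h_(i-1)·M_(i-1) + 2(h_(i-1)+h_i)·M_i + h_i·M_(i+1) = 6(Δ_i − Δ_(i-1)) read
  1·M_0 + 4·M_1 + 1·M_2 = 6(Δ_1 - Δ_0) = 78
Natural end conditions: M_0 = M_2 = 0.
Solving: M_0 = 0, M_1 = 39/2, M_2 = 0.

19.5000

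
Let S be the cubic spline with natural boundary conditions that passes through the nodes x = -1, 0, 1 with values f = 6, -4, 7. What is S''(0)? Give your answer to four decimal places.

31.5000

Put m_i = S'' at the i-th knot. Here h = (1, 1) and Δ = (-10, 11), so the interior equations h_(i-1)·m_(i-1) + 2(h_(i-1)+h_i)·m_i + h_i·m_(i+1) = 6(Δ_i − Δ_(i-1)) read
  1·m_0 + 4·m_1 + 1·m_2 = 6(Δ_1 - Δ_0) = 126
Natural end conditions: m_0 = m_2 = 0.
Solving: m_0 = 0, m_1 = 63/2, m_2 = 0.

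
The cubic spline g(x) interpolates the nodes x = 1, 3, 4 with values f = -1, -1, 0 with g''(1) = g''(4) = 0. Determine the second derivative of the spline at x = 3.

Let m_i = g''(x_i). Step sizes h_i = 2, 1; slopes of the chords Δ_i = (y_(i+1) - y_i)/h_i = 0, 1.
  2·m_0 + 6·m_1 + 1·m_2 = 6(Δ_1 - Δ_0) = 6
Natural end conditions: m_0 = m_2 = 0.
Forward elimination and back-substitution give m_0 = 0, m_1 = 1, m_2 = 0.

1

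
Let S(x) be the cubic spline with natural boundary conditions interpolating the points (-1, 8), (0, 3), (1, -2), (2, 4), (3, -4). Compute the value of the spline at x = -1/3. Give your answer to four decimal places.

5.0503

Let σ_i = S''(x_i). Step sizes h_i = 1, 1, 1, 1; slopes of the chords Δ_i = (y_(i+1) - y_i)/h_i = -5, -5, 6, -8.
  1·σ_0 + 4·σ_1 + 1·σ_2 = 6(Δ_1 - Δ_0) = 0
  1·σ_1 + 4·σ_2 + 1·σ_3 = 6(Δ_2 - Δ_1) = 66
  1·σ_2 + 4·σ_3 + 1·σ_4 = 6(Δ_3 - Δ_2) = -84
Natural end conditions: σ_0 = σ_4 = 0.
Solving the tridiagonal system: σ_0 = 0, σ_1 = -87/14, σ_2 = 174/7, σ_3 = -381/14, σ_4 = 0.
On [-1, 0], S(x) = 8 - 111/28·(x + 1) + 0·(x + 1)² - 29/28·(x + 1)³.
With (x + 1) = 2/3: S(-1/3) = 1909/378.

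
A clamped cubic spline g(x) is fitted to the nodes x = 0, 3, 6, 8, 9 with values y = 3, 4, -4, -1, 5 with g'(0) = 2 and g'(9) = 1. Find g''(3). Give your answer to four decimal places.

-1.6944

With m_i denoting the second derivative at x_i, h_i = 3, 3, 2, 1, and Δ_i = (y_(i+1) − y_i)/h_i = 1/3, -8/3, 3/2, 6:
  3·m_0 + 12·m_1 + 3·m_2 = 6(Δ_1 - Δ_0) = -18
  3·m_1 + 10·m_2 + 2·m_3 = 6(Δ_2 - Δ_1) = 25
  2·m_2 + 6·m_3 + 1·m_4 = 6(Δ_3 - Δ_2) = 27
Clamped end conditions give two more equations: 2h_0·m_0 + h_0·m_1 = 6(Δ_0 - g'(0)) = -10 and h_3·m_3 + 2h_3·m_4 = 6(g'(9) - Δ_3) = -30.
Solving the tridiagonal system: m_0 = -59/72, m_1 = -61/36, m_2 = 115/72, m_3 = 127/18, m_4 = -667/36.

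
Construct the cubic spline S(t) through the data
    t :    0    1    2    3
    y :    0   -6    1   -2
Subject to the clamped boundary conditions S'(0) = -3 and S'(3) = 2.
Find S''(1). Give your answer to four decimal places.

Write m_i for S''(x_i). With h_i = 1, 1, 1 and divided differences Δ_i = -6, 7, -3, the continuity of S' gives the tridiagonal system
  1·m_0 + 4·m_1 + 1·m_2 = 6(Δ_1 - Δ_0) = 78
  1·m_1 + 4·m_2 + 1·m_3 = 6(Δ_2 - Δ_1) = -60
Clamped end conditions give two more equations: 2h_0·m_0 + h_0·m_1 = 6(Δ_0 - S'(0)) = -18 and h_2·m_2 + 2h_2·m_3 = 6(S'(3) - Δ_2) = 30.
Hence m_0 = -388/15, m_1 = 506/15, m_2 = -466/15, m_3 = 458/15.

33.7333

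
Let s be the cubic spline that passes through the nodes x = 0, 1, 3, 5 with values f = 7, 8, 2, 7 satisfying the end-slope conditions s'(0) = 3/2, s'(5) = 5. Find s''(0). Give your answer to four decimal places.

1.5217

Put M_i = s'' at the i-th knot. Here h = (1, 2, 2) and Δ = (1, -3, 5/2), so the interior equations h_(i-1)·M_(i-1) + 2(h_(i-1)+h_i)·M_i + h_i·M_(i+1) = 6(Δ_i − Δ_(i-1)) read
  1·M_0 + 6·M_1 + 2·M_2 = 6(Δ_1 - Δ_0) = -24
  2·M_1 + 8·M_2 + 2·M_3 = 6(Δ_2 - Δ_1) = 33
Clamped end conditions give two more equations: 2h_0·M_0 + h_0·M_1 = 6(Δ_0 - s'(0)) = -3 and h_2·M_2 + 2h_2·M_3 = 6(s'(5) - Δ_2) = 15.
Solving: M_0 = 35/23, M_1 = -139/23, M_2 = 247/46, M_3 = 49/46.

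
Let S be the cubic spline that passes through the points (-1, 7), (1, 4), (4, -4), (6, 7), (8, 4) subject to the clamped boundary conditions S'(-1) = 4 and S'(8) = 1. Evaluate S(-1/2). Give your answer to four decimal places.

Put m_i = S'' at the i-th knot. Here h = (2, 3, 2, 2) and Δ = (-3/2, -8/3, 11/2, -3/2), so the interior equations h_(i-1)·m_(i-1) + 2(h_(i-1)+h_i)·m_i + h_i·m_(i+1) = 6(Δ_i − Δ_(i-1)) read
  2·m_0 + 10·m_1 + 3·m_2 = 6(Δ_1 - Δ_0) = -7
  3·m_1 + 10·m_2 + 2·m_3 = 6(Δ_2 - Δ_1) = 49
  2·m_2 + 8·m_3 + 2·m_4 = 6(Δ_3 - Δ_2) = -42
Clamped end conditions give two more equations: 2h_0·m_0 + h_0·m_1 = 6(Δ_0 - S'(-1)) = -33 and h_3·m_3 + 2h_3·m_4 = 6(S'(8) - Δ_3) = 15.
Forward elimination and back-substitution give m_0 = -5375/708, m_1 = -233/177, m_2 = 2519/354, m_3 = -3223/354, m_4 = 2939/354.
On [-1, 1], S(x) = 7 + 4·(x + 1) - 5375/1416·(x + 1)² + 1481/2832·(x + 1)³.
With (x + 1) = 1/2: S(-1/2) = 61295/7552.

8.1164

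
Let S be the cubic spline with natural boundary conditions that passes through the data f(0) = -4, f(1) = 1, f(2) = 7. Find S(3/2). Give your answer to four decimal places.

With M_i denoting the second derivative at x_i, h_i = 1, 1, and Δ_i = (y_(i+1) − y_i)/h_i = 5, 6:
  1·M_0 + 4·M_1 + 1·M_2 = 6(Δ_1 - Δ_0) = 6
Natural end conditions: M_0 = M_2 = 0.
Solving: M_0 = 0, M_1 = 3/2, M_2 = 0.
On [1, 2], S(t) = 1 + 11/2·(t - 1) + 3/4·(t - 1)² - 1/4·(t - 1)³.
With (t - 1) = 1/2: S(3/2) = 125/32.

3.9063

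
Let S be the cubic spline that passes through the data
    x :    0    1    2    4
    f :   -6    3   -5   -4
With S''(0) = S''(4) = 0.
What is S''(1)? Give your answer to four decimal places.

-28.8261

Let M_i = S''(x_i). Step sizes h_i = 1, 1, 2; slopes of the chords Δ_i = (y_(i+1) - y_i)/h_i = 9, -8, 1/2.
  1·M_0 + 4·M_1 + 1·M_2 = 6(Δ_1 - Δ_0) = -102
  1·M_1 + 6·M_2 + 2·M_3 = 6(Δ_2 - Δ_1) = 51
Natural end conditions: M_0 = M_3 = 0.
Hence M_0 = 0, M_1 = -663/23, M_2 = 306/23, M_3 = 0.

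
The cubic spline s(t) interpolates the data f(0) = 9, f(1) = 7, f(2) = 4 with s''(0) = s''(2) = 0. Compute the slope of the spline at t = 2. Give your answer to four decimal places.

-3.2500

Let M_i = s''(x_i). Step sizes h_i = 1, 1; slopes of the chords Δ_i = (y_(i+1) - y_i)/h_i = -2, -3.
  1·M_0 + 4·M_1 + 1·M_2 = 6(Δ_1 - Δ_0) = -6
Natural end conditions: M_0 = M_2 = 0.
Hence M_0 = 0, M_1 = -3/2, M_2 = 0.
On [1, 2], s'(t) = b_1 + 2c_1·(t - 1) + 3d_1·(t - 1)² with b_1 = Δ_1 - h_1(2M_1 + M_2)/6 = -5/2, c_1 = M_1/2 = -3/4, d_1 = (M_2 - M_1)/(6h_1) = 1/4. So s'(2) = -13/4.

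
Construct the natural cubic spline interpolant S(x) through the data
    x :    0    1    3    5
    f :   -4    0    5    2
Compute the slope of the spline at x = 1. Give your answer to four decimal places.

3.8182

With M_i denoting the second derivative at x_i, h_i = 1, 2, 2, and Δ_i = (y_(i+1) − y_i)/h_i = 4, 5/2, -3/2:
  1·M_0 + 6·M_1 + 2·M_2 = 6(Δ_1 - Δ_0) = -9
  2·M_1 + 8·M_2 + 2·M_3 = 6(Δ_2 - Δ_1) = -24
Natural end conditions: M_0 = M_3 = 0.
Solving the tridiagonal system: M_0 = 0, M_1 = -6/11, M_2 = -63/22, M_3 = 0.
On [1, 3], S'(x) = b_1 + 2c_1·(x - 1) + 3d_1·(x - 1)² with b_1 = Δ_1 - h_1(2M_1 + M_2)/6 = 42/11, c_1 = M_1/2 = -3/11, d_1 = (M_2 - M_1)/(6h_1) = -17/88. So S'(1) = 42/11.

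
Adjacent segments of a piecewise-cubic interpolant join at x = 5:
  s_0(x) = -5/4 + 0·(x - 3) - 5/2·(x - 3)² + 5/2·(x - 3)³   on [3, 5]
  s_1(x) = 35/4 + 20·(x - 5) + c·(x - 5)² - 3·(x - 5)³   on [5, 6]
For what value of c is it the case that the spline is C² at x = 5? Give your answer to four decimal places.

12.5000

s_0''(x) = -5 + 15·(x - 3), so s_0''(5) = 25. On the right, s_1''(5) = 2c, so c = 25/2.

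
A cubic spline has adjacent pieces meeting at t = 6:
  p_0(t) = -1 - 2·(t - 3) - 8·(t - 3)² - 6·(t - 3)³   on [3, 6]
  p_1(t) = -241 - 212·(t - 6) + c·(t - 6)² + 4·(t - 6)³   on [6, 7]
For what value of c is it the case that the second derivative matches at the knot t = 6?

p_0''(t) = -16 - 36·(t - 3), so p_0''(6) = -124. On the right, p_1''(6) = 2c, so c = -62.

-62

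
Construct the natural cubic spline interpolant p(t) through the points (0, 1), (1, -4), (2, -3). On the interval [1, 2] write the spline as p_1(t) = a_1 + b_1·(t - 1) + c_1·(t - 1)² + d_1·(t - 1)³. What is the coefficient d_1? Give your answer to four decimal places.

-1.5000

Write m_i for p''(x_i). With h_i = 1, 1 and divided differences Δ_i = -5, 1, the continuity of p' gives the tridiagonal system
  1·m_0 + 4·m_1 + 1·m_2 = 6(Δ_1 - Δ_0) = 36
Natural end conditions: m_0 = m_2 = 0.
Solving: m_0 = 0, m_1 = 9, m_2 = 0.
On [1, 2], with p_1(t) = a_1 + b_1·(t - 1) + c_1·(t - 1)² + d_1·(t - 1)³: c_1 = m_1/2 = 9/2, d_1 = (m_2 - m_1)/(6h_1) = -3/2, b_1 = Δ_1 - h_1(2m_1 + m_2)/6 = -2.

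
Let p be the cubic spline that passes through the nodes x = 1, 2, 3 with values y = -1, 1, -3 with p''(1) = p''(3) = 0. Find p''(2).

Write M_i for p''(x_i). With h_i = 1, 1 and divided differences Δ_i = 2, -4, the continuity of p' gives the tridiagonal system
  1·M_0 + 4·M_1 + 1·M_2 = 6(Δ_1 - Δ_0) = -36
Natural end conditions: M_0 = M_2 = 0.
Solving: M_0 = 0, M_1 = -9, M_2 = 0.

-9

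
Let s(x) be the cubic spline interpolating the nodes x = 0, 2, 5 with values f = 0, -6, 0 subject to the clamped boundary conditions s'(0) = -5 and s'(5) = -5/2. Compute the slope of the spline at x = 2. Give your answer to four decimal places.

Put m_i = s'' at the i-th knot. Here h = (2, 3) and Δ = (-3, 2), so the interior equations h_(i-1)·m_(i-1) + 2(h_(i-1)+h_i)·m_i + h_i·m_(i+1) = 6(Δ_i − Δ_(i-1)) read
  2·m_0 + 10·m_1 + 3·m_2 = 6(Δ_1 - Δ_0) = 30
Clamped end conditions give two more equations: 2h_0·m_0 + h_0·m_1 = 6(Δ_0 - s'(0)) = 12 and h_1·m_1 + 2h_1·m_2 = 6(s'(5) - Δ_1) = -27.
Hence m_0 = 1/2, m_1 = 5, m_2 = -7.
On [2, 5], s'(x) = b_1 + 2c_1·(x - 2) + 3d_1·(x - 2)² with b_1 = Δ_1 - h_1(2m_1 + m_2)/6 = 1/2, c_1 = m_1/2 = 5/2, d_1 = (m_2 - m_1)/(6h_1) = -2/3. So s'(2) = 1/2.

0.5000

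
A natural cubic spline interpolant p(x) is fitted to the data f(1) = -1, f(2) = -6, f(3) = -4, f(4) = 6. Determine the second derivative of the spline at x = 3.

Let M_i = p''(x_i). Step sizes h_i = 1, 1, 1; slopes of the chords Δ_i = (y_(i+1) - y_i)/h_i = -5, 2, 10.
  1·M_0 + 4·M_1 + 1·M_2 = 6(Δ_1 - Δ_0) = 42
  1·M_1 + 4·M_2 + 1·M_3 = 6(Δ_2 - Δ_1) = 48
Natural end conditions: M_0 = M_3 = 0.
Hence M_0 = 0, M_1 = 8, M_2 = 10, M_3 = 0.

10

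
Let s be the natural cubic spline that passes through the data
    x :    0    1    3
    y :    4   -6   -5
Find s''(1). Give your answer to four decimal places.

Let σ_i = s''(x_i). Step sizes h_i = 1, 2; slopes of the chords Δ_i = (y_(i+1) - y_i)/h_i = -10, 1/2.
  1·σ_0 + 6·σ_1 + 2·σ_2 = 6(Δ_1 - Δ_0) = 63
Natural end conditions: σ_0 = σ_2 = 0.
Hence σ_0 = 0, σ_1 = 21/2, σ_2 = 0.

10.5000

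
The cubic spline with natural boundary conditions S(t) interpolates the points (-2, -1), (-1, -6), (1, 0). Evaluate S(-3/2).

Write M_i for S''(x_i). With h_i = 1, 2 and divided differences Δ_i = -5, 3, the continuity of S' gives the tridiagonal system
  1·M_0 + 6·M_1 + 2·M_2 = 6(Δ_1 - Δ_0) = 48
Natural end conditions: M_0 = M_2 = 0.
Solving: M_0 = 0, M_1 = 8, M_2 = 0.
On [-2, -1], S(t) = -1 - 19/3·(t + 2) + 0·(t + 2)² + 4/3·(t + 2)³.
With (t + 2) = 1/2: S(-3/2) = -4.

-4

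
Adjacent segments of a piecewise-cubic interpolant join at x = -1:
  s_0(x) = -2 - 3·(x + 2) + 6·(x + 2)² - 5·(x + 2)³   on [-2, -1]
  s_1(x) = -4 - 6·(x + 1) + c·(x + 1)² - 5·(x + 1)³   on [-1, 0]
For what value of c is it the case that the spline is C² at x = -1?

s_0''(x) = 12 - 30·(x + 2), so s_0''(-1) = -18. On the right, s_1''(-1) = 2c, so c = -9.

-9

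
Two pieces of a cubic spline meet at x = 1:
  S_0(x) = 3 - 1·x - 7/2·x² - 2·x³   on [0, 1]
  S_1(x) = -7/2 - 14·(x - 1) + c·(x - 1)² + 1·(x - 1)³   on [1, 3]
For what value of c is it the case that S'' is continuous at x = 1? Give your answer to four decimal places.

-9.5000

S_0''(x) = -7 - 12·x, so S_0''(1) = -19. On the right, S_1''(1) = 2c, so c = -19/2.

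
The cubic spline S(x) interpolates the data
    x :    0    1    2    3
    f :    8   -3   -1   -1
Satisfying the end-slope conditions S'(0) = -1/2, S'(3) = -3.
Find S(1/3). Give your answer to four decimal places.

5.6420

Write m_i for S''(x_i). With h_i = 1, 1, 1 and divided differences Δ_i = -11, 2, 0, the continuity of S' gives the tridiagonal system
  1·m_0 + 4·m_1 + 1·m_2 = 6(Δ_1 - Δ_0) = 78
  1·m_1 + 4·m_2 + 1·m_3 = 6(Δ_2 - Δ_1) = -12
Clamped end conditions give two more equations: 2h_0·m_0 + h_0·m_1 = 6(Δ_0 - S'(0)) = -63 and h_2·m_2 + 2h_2·m_3 = 6(S'(3) - Δ_2) = -18.
Hence m_0 = -146/3, m_1 = 103/3, m_2 = -32/3, m_3 = -11/3.
On [0, 1], S(x) = 8 - 1/2·x - 73/3·x² + 83/6·x³.
With x = 1/3: S(1/3) = 457/81.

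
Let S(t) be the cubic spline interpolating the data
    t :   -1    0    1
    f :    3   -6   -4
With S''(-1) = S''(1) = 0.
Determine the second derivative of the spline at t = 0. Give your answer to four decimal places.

16.5000

Let M_i = S''(x_i). Step sizes h_i = 1, 1; slopes of the chords Δ_i = (y_(i+1) - y_i)/h_i = -9, 2.
  1·M_0 + 4·M_1 + 1·M_2 = 6(Δ_1 - Δ_0) = 66
Natural end conditions: M_0 = M_2 = 0.
Hence M_0 = 0, M_1 = 33/2, M_2 = 0.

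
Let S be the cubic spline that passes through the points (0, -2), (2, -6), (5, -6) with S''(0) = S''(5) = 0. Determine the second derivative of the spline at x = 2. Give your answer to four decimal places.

With m_i denoting the second derivative at x_i, h_i = 2, 3, and Δ_i = (y_(i+1) − y_i)/h_i = -2, 0:
  2·m_0 + 10·m_1 + 3·m_2 = 6(Δ_1 - Δ_0) = 12
Natural end conditions: m_0 = m_2 = 0.
Solving the tridiagonal system: m_0 = 0, m_1 = 6/5, m_2 = 0.

1.2000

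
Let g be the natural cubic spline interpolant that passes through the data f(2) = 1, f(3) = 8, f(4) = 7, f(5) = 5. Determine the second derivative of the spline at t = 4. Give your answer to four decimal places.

With σ_i denoting the second derivative at x_i, h_i = 1, 1, 1, and Δ_i = (y_(i+1) − y_i)/h_i = 7, -1, -2:
  1·σ_0 + 4·σ_1 + 1·σ_2 = 6(Δ_1 - Δ_0) = -48
  1·σ_1 + 4·σ_2 + 1·σ_3 = 6(Δ_2 - Δ_1) = -6
Natural end conditions: σ_0 = σ_3 = 0.
Solving: σ_0 = 0, σ_1 = -62/5, σ_2 = 8/5, σ_3 = 0.

1.6000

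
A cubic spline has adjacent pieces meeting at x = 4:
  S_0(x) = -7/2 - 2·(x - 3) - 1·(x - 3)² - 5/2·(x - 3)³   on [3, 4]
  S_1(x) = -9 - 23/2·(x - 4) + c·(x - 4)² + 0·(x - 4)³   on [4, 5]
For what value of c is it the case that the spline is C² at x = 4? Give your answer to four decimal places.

S_0''(x) = -2 - 15·(x - 3), so S_0''(4) = -17. On the right, S_1''(4) = 2c, so c = -17/2.

-8.5000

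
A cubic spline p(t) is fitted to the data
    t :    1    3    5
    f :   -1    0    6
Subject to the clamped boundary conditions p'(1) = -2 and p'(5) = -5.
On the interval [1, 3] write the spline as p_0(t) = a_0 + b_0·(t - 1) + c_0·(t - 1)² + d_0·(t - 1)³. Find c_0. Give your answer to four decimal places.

0.5625

Write m_i for p''(x_i). With h_i = 2, 2 and divided differences Δ_i = 1/2, 3, the continuity of p' gives the tridiagonal system
  2·m_0 + 8·m_1 + 2·m_2 = 6(Δ_1 - Δ_0) = 15
Clamped end conditions give two more equations: 2h_0·m_0 + h_0·m_1 = 6(Δ_0 - p'(1)) = 15 and h_1·m_1 + 2h_1·m_2 = 6(p'(5) - Δ_1) = -48.
Hence m_0 = 9/8, m_1 = 21/4, m_2 = -117/8.
On [1, 3], with p_0(t) = a_0 + b_0·(t - 1) + c_0·(t - 1)² + d_0·(t - 1)³: c_0 = m_0/2 = 9/16, d_0 = (m_1 - m_0)/(6h_0) = 11/32, b_0 = Δ_0 - h_0(2m_0 + m_1)/6 = -2.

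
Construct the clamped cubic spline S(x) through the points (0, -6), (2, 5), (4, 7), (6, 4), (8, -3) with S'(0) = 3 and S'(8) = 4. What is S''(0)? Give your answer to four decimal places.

6.3125

Put M_i = S'' at the i-th knot. Here h = (2, 2, 2, 2) and Δ = (11/2, 1, -3/2, -7/2), so the interior equations h_(i-1)·M_(i-1) + 2(h_(i-1)+h_i)·M_i + h_i·M_(i+1) = 6(Δ_i − Δ_(i-1)) read
  2·M_0 + 8·M_1 + 2·M_2 = 6(Δ_1 - Δ_0) = -27
  2·M_1 + 8·M_2 + 2·M_3 = 6(Δ_2 - Δ_1) = -15
  2·M_2 + 8·M_3 + 2·M_4 = 6(Δ_3 - Δ_2) = -12
Clamped end conditions give two more equations: 2h_0·M_0 + h_0·M_1 = 6(Δ_0 - S'(0)) = 15 and h_3·M_3 + 2h_3·M_4 = 6(S'(8) - Δ_3) = 45.
Solving the tridiagonal system: M_0 = 101/16, M_1 = -41/8, M_2 = 11/16, M_3 = -41/8, M_4 = 221/16.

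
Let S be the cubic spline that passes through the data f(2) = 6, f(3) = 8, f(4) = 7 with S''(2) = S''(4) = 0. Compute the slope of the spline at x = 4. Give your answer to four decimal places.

Write σ_i for S''(x_i). With h_i = 1, 1 and divided differences Δ_i = 2, -1, the continuity of S' gives the tridiagonal system
  1·σ_0 + 4·σ_1 + 1·σ_2 = 6(Δ_1 - Δ_0) = -18
Natural end conditions: σ_0 = σ_2 = 0.
Forward elimination and back-substitution give σ_0 = 0, σ_1 = -9/2, σ_2 = 0.
On [3, 4], S'(x) = b_1 + 2c_1·(x - 3) + 3d_1·(x - 3)² with b_1 = Δ_1 - h_1(2σ_1 + σ_2)/6 = 1/2, c_1 = σ_1/2 = -9/4, d_1 = (σ_2 - σ_1)/(6h_1) = 3/4. So S'(4) = -7/4.

-1.7500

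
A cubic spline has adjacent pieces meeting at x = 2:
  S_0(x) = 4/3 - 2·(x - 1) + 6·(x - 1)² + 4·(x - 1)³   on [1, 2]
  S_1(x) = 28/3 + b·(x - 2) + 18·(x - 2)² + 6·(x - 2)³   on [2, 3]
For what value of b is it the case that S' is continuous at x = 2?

S_0'(x) = -2 + 12·(x - 1) + 12·(x - 1)², so S_0'(2) = 22. On the right, S_1'(2) = b, so b = 22.

22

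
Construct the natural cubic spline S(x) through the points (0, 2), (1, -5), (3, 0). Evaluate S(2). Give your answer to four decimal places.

-4.8750

Put σ_i = S'' at the i-th knot. Here h = (1, 2) and Δ = (-7, 5/2), so the interior equations h_(i-1)·σ_(i-1) + 2(h_(i-1)+h_i)·σ_i + h_i·σ_(i+1) = 6(Δ_i − Δ_(i-1)) read
  1·σ_0 + 6·σ_1 + 2·σ_2 = 6(Δ_1 - Δ_0) = 57
Natural end conditions: σ_0 = σ_2 = 0.
Hence σ_0 = 0, σ_1 = 19/2, σ_2 = 0.
On [1, 3], S(x) = -5 - 23/6·(x - 1) + 19/4·(x - 1)² - 19/24·(x - 1)³.
With (x - 1) = 1: S(2) = -39/8.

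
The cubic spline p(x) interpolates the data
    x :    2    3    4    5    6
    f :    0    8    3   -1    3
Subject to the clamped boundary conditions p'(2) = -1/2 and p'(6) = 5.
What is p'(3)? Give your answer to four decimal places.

4.3839

Put σ_i = p'' at the i-th knot. Here h = (1, 1, 1, 1) and Δ = (8, -5, -4, 4), so the interior equations h_(i-1)·σ_(i-1) + 2(h_(i-1)+h_i)·σ_i + h_i·σ_(i+1) = 6(Δ_i − Δ_(i-1)) read
  1·σ_0 + 4·σ_1 + 1·σ_2 = 6(Δ_1 - Δ_0) = -78
  1·σ_1 + 4·σ_2 + 1·σ_3 = 6(Δ_2 - Δ_1) = 6
  1·σ_2 + 4·σ_3 + 1·σ_4 = 6(Δ_3 - Δ_2) = 48
Clamped end conditions give two more equations: 2h_0·σ_0 + h_0·σ_1 = 6(Δ_0 - p'(2)) = 51 and h_3·σ_3 + 2h_3·σ_4 = 6(p'(6) - Δ_3) = 6.
Hence σ_0 = 2309/56, σ_1 = -881/28, σ_2 = 53/8, σ_3 = 307/28, σ_4 = -139/56.
On [3, 4], p'(x) = b_1 + 2c_1·(x - 3) + 3d_1·(x - 3)² with b_1 = Δ_1 - h_1(2σ_1 + σ_2)/6 = 491/112, c_1 = σ_1/2 = -881/56, d_1 = (σ_2 - σ_1)/(6h_1) = 711/112. So p'(3) = 491/112.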